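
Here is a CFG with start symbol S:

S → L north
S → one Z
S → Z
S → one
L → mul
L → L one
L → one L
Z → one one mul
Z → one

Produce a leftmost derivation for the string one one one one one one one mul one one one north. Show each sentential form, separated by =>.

S => L north => one L north => one one L north => one one L one north => one one one L one north => one one one one L one north => one one one one one L one north => one one one one one L one one north => one one one one one one L one one north => one one one one one one one L one one north => one one one one one one one L one one one north => one one one one one one one mul one one one north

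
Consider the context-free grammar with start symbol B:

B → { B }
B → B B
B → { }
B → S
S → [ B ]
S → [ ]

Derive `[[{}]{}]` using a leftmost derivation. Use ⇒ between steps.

B⇒S⇒[B]⇒[BB]⇒[SB]⇒[[B]B]⇒[[{}]B]⇒[[{}]{}]

B ⇒ S   [B → S]
S ⇒ [B]   [S → [ B ]]
[B] ⇒ [BB]   [B → B B]
[BB] ⇒ [SB]   [B → S]
[SB] ⇒ [[B]B]   [S → [ B ]]
[[B]B] ⇒ [[{}]B]   [B → { }]
[[{}]B] ⇒ [[{}]{}]   [B → { }]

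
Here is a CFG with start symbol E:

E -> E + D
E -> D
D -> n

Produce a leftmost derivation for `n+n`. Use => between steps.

E => E+D   [E -> E + D]
E+D => D+D   [E -> D]
D+D => n+D   [D -> n]
n+D => n+n   [D -> n]

E => E+D => D+D => n+D => n+n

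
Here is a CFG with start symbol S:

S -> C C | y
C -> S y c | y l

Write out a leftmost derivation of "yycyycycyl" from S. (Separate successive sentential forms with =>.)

S => CC   [S -> C C]
CC => SycC   [C -> S y c]
SycC => CCycC   [S -> C C]
CCycC => SycCycC   [C -> S y c]
SycCycC => yycCycC   [S -> y]
yycCycC => yycSycycC   [C -> S y c]
yycSycycC => yycyycycC   [S -> y]
yycyycycC => yycyycycyl   [C -> y l]

S=>CC=>SycC=>CCycC=>SycCycC=>yycCycC=>yycSycycC=>yycyycycC=>yycyycycyl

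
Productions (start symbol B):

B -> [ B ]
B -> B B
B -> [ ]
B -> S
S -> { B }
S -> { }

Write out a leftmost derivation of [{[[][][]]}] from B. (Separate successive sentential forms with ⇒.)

B⇒[B]⇒[S]⇒[{B}]⇒[{[B]}]⇒[{[BB]}]⇒[{[[]B]}]⇒[{[[]BB]}]⇒[{[[][]B]}]⇒[{[[][][]]}]

B ⇒ [B]   [B -> [ B ]]
[B] ⇒ [S]   [B -> S]
[S] ⇒ [{B}]   [S -> { B }]
[{B}] ⇒ [{[B]}]   [B -> [ B ]]
[{[B]}] ⇒ [{[BB]}]   [B -> B B]
[{[BB]}] ⇒ [{[[]B]}]   [B -> [ ]]
[{[[]B]}] ⇒ [{[[]BB]}]   [B -> B B]
[{[[]BB]}] ⇒ [{[[][]B]}]   [B -> [ ]]
[{[[][]B]}] ⇒ [{[[][][]]}]   [B -> [ ]]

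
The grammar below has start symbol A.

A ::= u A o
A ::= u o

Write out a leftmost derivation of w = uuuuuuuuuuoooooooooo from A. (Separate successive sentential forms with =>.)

A => uAo   [A ::= u A o]
uAo => uuAoo   [A ::= u A o]
uuAoo => uuuAooo   [A ::= u A o]
uuuAooo => uuuuAoooo   [A ::= u A o]
uuuuAoooo => uuuuuAooooo   [A ::= u A o]
uuuuuAooooo => uuuuuuAoooooo   [A ::= u A o]
uuuuuuAoooooo => uuuuuuuAooooooo   [A ::= u A o]
uuuuuuuAooooooo => uuuuuuuuAoooooooo   [A ::= u A o]
uuuuuuuuAoooooooo => uuuuuuuuuAooooooooo   [A ::= u A o]
uuuuuuuuuAooooooooo => uuuuuuuuuuoooooooooo   [A ::= u o]

A => uAo => uuAoo => uuuAooo => uuuuAoooo => uuuuuAooooo => uuuuuuAoooooo => uuuuuuuAooooooo => uuuuuuuuAoooooooo => uuuuuuuuuAooooooooo => uuuuuuuuuuoooooooooo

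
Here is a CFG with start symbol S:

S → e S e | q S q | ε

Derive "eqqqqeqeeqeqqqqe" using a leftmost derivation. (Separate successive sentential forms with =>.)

S=>eSe=>eqSqe=>eqqSqqe=>eqqqSqqqe=>eqqqqSqqqqe=>eqqqqeSeqqqqe=>eqqqqeqSqeqqqqe=>eqqqqeqeSeqeqqqqe=>eqqqqeqeeqeqqqqe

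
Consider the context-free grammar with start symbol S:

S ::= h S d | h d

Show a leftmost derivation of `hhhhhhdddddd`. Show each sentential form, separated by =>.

S => hSd => hhSdd => hhhSddd => hhhhSdddd => hhhhhSddddd => hhhhhhdddddd

S => hSd   [S ::= h S d]
hSd => hhSdd   [S ::= h S d]
hhSdd => hhhSddd   [S ::= h S d]
hhhSddd => hhhhSdddd   [S ::= h S d]
hhhhSdddd => hhhhhSddddd   [S ::= h S d]
hhhhhSddddd => hhhhhhdddddd   [S ::= h d]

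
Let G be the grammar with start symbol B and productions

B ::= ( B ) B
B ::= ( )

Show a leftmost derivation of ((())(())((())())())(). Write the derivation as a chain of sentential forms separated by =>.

B => (B)B => ((B)B)B => ((())B)B => ((())(B)B)B => ((())(())B)B => ((())(())(B)B)B => ((())(())((B)B)B)B => ((())(())((())B)B)B => ((())(())((())())B)B => ((())(())((())())())B => ((())(())((())())())()

B => (B)B   [B ::= ( B ) B]
(B)B => ((B)B)B   [B ::= ( B ) B]
((B)B)B => ((())B)B   [B ::= ( )]
((())B)B => ((())(B)B)B   [B ::= ( B ) B]
((())(B)B)B => ((())(())B)B   [B ::= ( )]
((())(())B)B => ((())(())(B)B)B   [B ::= ( B ) B]
((())(())(B)B)B => ((())(())((B)B)B)B   [B ::= ( B ) B]
((())(())((B)B)B)B => ((())(())((())B)B)B   [B ::= ( )]
((())(())((())B)B)B => ((())(())((())())B)B   [B ::= ( )]
((())(())((())())B)B => ((())(())((())())())B   [B ::= ( )]
((())(())((())())())B => ((())(())((())())())()   [B ::= ( )]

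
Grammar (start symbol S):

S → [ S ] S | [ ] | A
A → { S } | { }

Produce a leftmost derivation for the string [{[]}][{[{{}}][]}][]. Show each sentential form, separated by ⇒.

S⇒[S]S⇒[A]S⇒[{S}]S⇒[{[]}]S⇒[{[]}][S]S⇒[{[]}][A]S⇒[{[]}][{S}]S⇒[{[]}][{[S]S}]S⇒[{[]}][{[A]S}]S⇒[{[]}][{[{S}]S}]S⇒[{[]}][{[{A}]S}]S⇒[{[]}][{[{{}}]S}]S⇒[{[]}][{[{{}}][]}]S⇒[{[]}][{[{{}}][]}][]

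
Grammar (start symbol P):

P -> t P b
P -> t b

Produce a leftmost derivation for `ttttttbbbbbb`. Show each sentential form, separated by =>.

P => tPb   [P -> t P b]
tPb => ttPbb   [P -> t P b]
ttPbb => tttPbbb   [P -> t P b]
tttPbbb => ttttPbbbb   [P -> t P b]
ttttPbbbb => tttttPbbbbb   [P -> t P b]
tttttPbbbbb => ttttttbbbbbb   [P -> t b]

P => tPb => ttPbb => tttPbbb => ttttPbbbb => tttttPbbbbb => ttttttbbbbbb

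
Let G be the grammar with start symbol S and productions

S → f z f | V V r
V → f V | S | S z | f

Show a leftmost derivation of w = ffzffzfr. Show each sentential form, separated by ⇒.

S ⇒ VVr ⇒ fVVr ⇒ fSVr ⇒ ffzfVr ⇒ ffzfSr ⇒ ffzffzfr

S ⇒ VVr   [S → V V r]
VVr ⇒ fVVr   [V → f V]
fVVr ⇒ fSVr   [V → S]
fSVr ⇒ ffzfVr   [S → f z f]
ffzfVr ⇒ ffzfSr   [V → S]
ffzfSr ⇒ ffzffzfr   [S → f z f]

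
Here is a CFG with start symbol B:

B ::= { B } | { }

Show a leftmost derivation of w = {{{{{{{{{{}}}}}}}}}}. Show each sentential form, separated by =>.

B => {B} => {{B}} => {{{B}}} => {{{{B}}}} => {{{{{B}}}}} => {{{{{{B}}}}}} => {{{{{{{B}}}}}}} => {{{{{{{{B}}}}}}}} => {{{{{{{{{B}}}}}}}}} => {{{{{{{{{{}}}}}}}}}}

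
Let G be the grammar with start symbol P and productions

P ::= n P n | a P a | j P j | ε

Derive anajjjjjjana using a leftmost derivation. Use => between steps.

P => aPa => anPna => anaPana => anajPjana => anajjPjjana => anajjjPjjjana => anajjjjjjana

P => aPa   [P ::= a P a]
aPa => anPna   [P ::= n P n]
anPna => anaPana   [P ::= a P a]
anaPana => anajPjana   [P ::= j P j]
anajPjana => anajjPjjana   [P ::= j P j]
anajjPjjana => anajjjPjjjana   [P ::= j P j]
anajjjPjjjana => anajjjjjjana   [P ::= ε]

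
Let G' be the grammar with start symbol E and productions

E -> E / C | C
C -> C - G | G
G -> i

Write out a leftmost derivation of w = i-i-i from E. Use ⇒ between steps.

E ⇒ C ⇒ C-G ⇒ C-G-G ⇒ G-G-G ⇒ i-G-G ⇒ i-i-G ⇒ i-i-i

E ⇒ C   [E -> C]
C ⇒ C-G   [C -> C - G]
C-G ⇒ C-G-G   [C -> C - G]
C-G-G ⇒ G-G-G   [C -> G]
G-G-G ⇒ i-G-G   [G -> i]
i-G-G ⇒ i-i-G   [G -> i]
i-i-G ⇒ i-i-i   [G -> i]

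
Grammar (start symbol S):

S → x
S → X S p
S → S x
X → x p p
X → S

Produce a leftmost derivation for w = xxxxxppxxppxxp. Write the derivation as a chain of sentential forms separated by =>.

S => XSp => SSp => SxSp => XSpxSp => SSpxSp => SxSpxSp => SxxSpxSp => SxxxSpxSp => xxxxSpxSp => xxxxXSppxSp => xxxxxppSppxSp => xxxxxppSxppxSp => xxxxxppxxppxSp => xxxxxppxxppxxp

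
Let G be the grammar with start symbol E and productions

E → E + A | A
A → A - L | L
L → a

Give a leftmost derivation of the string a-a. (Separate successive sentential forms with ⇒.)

E ⇒ A   [E → A]
A ⇒ A-L   [A → A - L]
A-L ⇒ L-L   [A → L]
L-L ⇒ a-L   [L → a]
a-L ⇒ a-a   [L → a]

E ⇒ A ⇒ A-L ⇒ L-L ⇒ a-L ⇒ a-a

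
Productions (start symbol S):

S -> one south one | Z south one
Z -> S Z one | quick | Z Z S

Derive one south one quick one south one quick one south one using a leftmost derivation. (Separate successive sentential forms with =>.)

S => Z south one => S Z one south one => Z south one Z one south one => S Z one south one Z one south one => one south one Z one south one Z one south one => one south one quick one south one Z one south one => one south one quick one south one quick one south one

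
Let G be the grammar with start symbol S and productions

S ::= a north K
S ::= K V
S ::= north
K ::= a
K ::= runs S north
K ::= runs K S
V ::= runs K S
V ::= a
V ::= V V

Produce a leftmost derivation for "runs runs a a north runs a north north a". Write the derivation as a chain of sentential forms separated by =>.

S => K V   [S ::= K V]
K V => runs K S V   [K ::= runs K S]
runs K S V => runs runs K S S V   [K ::= runs K S]
runs runs K S S V => runs runs a S S V   [K ::= a]
runs runs a S S V => runs runs a a north K S V   [S ::= a north K]
runs runs a a north K S V => runs runs a a north runs K S S V   [K ::= runs K S]
runs runs a a north runs K S S V => runs runs a a north runs a S S V   [K ::= a]
runs runs a a north runs a S S V => runs runs a a north runs a north S V   [S ::= north]
runs runs a a north runs a north S V => runs runs a a north runs a north north V   [S ::= north]
runs runs a a north runs a north north V => runs runs a a north runs a north north a   [V ::= a]

S => K V => runs K S V => runs runs K S S V => runs runs a S S V => runs runs a a north K S V => runs runs a a north runs K S S V => runs runs a a north runs a S S V => runs runs a a north runs a north S V => runs runs a a north runs a north north V => runs runs a a north runs a north north a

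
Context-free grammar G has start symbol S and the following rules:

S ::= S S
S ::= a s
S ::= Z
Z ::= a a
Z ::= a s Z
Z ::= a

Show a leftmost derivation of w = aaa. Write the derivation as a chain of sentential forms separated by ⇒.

S⇒SS⇒ZS⇒aaS⇒aaZ⇒aaa

S ⇒ SS   [S ::= S S]
SS ⇒ ZS   [S ::= Z]
ZS ⇒ aaS   [Z ::= a a]
aaS ⇒ aaZ   [S ::= Z]
aaZ ⇒ aaa   [Z ::= a]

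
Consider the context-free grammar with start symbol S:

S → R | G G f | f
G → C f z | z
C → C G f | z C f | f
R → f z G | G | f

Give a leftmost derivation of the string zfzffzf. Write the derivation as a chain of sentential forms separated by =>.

S => GGf   [S → G G f]
GGf => zGf   [G → z]
zGf => zCfzf   [G → C f z]
zCfzf => zCGffzf   [C → C G f]
zCGffzf => zfGffzf   [C → f]
zfGffzf => zfzffzf   [G → z]

S => GGf => zGf => zCfzf => zCGffzf => zfGffzf => zfzffzf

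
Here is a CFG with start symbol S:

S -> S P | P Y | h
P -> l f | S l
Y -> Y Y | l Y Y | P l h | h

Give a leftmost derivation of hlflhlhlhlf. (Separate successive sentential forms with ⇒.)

S ⇒ SP ⇒ PYP ⇒ SlYP ⇒ PYlYP ⇒ SlYlYP ⇒ PYlYlYP ⇒ SlYlYlYP ⇒ SPlYlYlYP ⇒ hPlYlYlYP ⇒ hlflYlYlYP ⇒ hlflhlYlYP ⇒ hlflhlhlYP ⇒ hlflhlhlhP ⇒ hlflhlhlhlf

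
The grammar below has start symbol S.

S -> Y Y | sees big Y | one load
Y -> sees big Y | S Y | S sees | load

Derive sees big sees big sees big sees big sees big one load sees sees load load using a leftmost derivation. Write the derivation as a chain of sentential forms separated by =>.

S => sees big Y => sees big S Y => sees big Y Y Y => sees big sees big Y Y Y => sees big sees big S sees Y Y => sees big sees big sees big Y sees Y Y => sees big sees big sees big sees big Y sees Y Y => sees big sees big sees big sees big sees big Y sees Y Y => sees big sees big sees big sees big sees big S sees sees Y Y => sees big sees big sees big sees big sees big one load sees sees Y Y => sees big sees big sees big sees big sees big one load sees sees load Y => sees big sees big sees big sees big sees big one load sees sees load load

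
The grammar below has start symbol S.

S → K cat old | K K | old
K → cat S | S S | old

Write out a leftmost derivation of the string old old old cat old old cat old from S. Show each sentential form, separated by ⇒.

S ⇒ K cat old ⇒ S S cat old ⇒ K cat old S cat old ⇒ S S cat old S cat old ⇒ K K S cat old S cat old ⇒ old K S cat old S cat old ⇒ old old S cat old S cat old ⇒ old old old cat old S cat old ⇒ old old old cat old old cat old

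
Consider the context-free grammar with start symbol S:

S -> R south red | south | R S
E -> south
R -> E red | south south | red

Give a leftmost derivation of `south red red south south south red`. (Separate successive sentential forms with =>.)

S => R S => E red S => south red S => south red R S => south red red S => south red red R south red => south red red south south south red

S => R S   [S -> R S]
R S => E red S   [R -> E red]
E red S => south red S   [E -> south]
south red S => south red R S   [S -> R S]
south red R S => south red red S   [R -> red]
south red red S => south red red R south red   [S -> R south red]
south red red R south red => south red red south south south red   [R -> south south]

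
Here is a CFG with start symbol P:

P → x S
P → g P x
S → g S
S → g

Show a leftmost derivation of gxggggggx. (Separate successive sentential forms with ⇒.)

P ⇒ gPx ⇒ gxSx ⇒ gxgSx ⇒ gxggSx ⇒ gxgggSx ⇒ gxggggSx ⇒ gxgggggSx ⇒ gxggggggx

P ⇒ gPx   [P → g P x]
gPx ⇒ gxSx   [P → x S]
gxSx ⇒ gxgSx   [S → g S]
gxgSx ⇒ gxggSx   [S → g S]
gxggSx ⇒ gxgggSx   [S → g S]
gxgggSx ⇒ gxggggSx   [S → g S]
gxggggSx ⇒ gxgggggSx   [S → g S]
gxgggggSx ⇒ gxggggggx   [S → g]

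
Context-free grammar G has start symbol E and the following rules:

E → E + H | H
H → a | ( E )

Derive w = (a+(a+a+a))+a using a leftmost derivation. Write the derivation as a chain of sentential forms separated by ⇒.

E ⇒ E+H   [E → E + H]
E+H ⇒ H+H   [E → H]
H+H ⇒ (E)+H   [H → ( E )]
(E)+H ⇒ (E+H)+H   [E → E + H]
(E+H)+H ⇒ (H+H)+H   [E → H]
(H+H)+H ⇒ (a+H)+H   [H → a]
(a+H)+H ⇒ (a+(E))+H   [H → ( E )]
(a+(E))+H ⇒ (a+(E+H))+H   [E → E + H]
(a+(E+H))+H ⇒ (a+(E+H+H))+H   [E → E + H]
(a+(E+H+H))+H ⇒ (a+(H+H+H))+H   [E → H]
(a+(H+H+H))+H ⇒ (a+(a+H+H))+H   [H → a]
(a+(a+H+H))+H ⇒ (a+(a+a+H))+H   [H → a]
(a+(a+a+H))+H ⇒ (a+(a+a+a))+H   [H → a]
(a+(a+a+a))+H ⇒ (a+(a+a+a))+a   [H → a]

E ⇒ E+H ⇒ H+H ⇒ (E)+H ⇒ (E+H)+H ⇒ (H+H)+H ⇒ (a+H)+H ⇒ (a+(E))+H ⇒ (a+(E+H))+H ⇒ (a+(E+H+H))+H ⇒ (a+(H+H+H))+H ⇒ (a+(a+H+H))+H ⇒ (a+(a+a+H))+H ⇒ (a+(a+a+a))+H ⇒ (a+(a+a+a))+a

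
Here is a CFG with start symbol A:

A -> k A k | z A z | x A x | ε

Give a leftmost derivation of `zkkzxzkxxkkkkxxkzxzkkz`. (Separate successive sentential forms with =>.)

A => zAz => zkAkz => zkkAkkz => zkkzAzkkz => zkkzxAxzkkz => zkkzxzAzxzkkz => zkkzxzkAkzxzkkz => zkkzxzkxAxkzxzkkz => zkkzxzkxxAxxkzxzkkz => zkkzxzkxxkAkxxkzxzkkz => zkkzxzkxxkkAkkxxkzxzkkz => zkkzxzkxxkkkkxxkzxzkkz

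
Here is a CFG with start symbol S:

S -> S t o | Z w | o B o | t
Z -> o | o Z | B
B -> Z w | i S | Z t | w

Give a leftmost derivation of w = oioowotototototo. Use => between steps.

S => Sto   [S -> S t o]
Sto => Stoto   [S -> S t o]
Stoto => Stototo   [S -> S t o]
Stototo => Stotototo   [S -> S t o]
Stotototo => Stototototo   [S -> S t o]
Stototototo => oBotototototo   [S -> o B o]
oBotototototo => oiSotototototo   [B -> i S]
oiSotototototo => oiZwotototototo   [S -> Z w]
oiZwotototototo => oioZwotototototo   [Z -> o Z]
oioZwotototototo => oioowotototototo   [Z -> o]

S => Sto => Stoto => Stototo => Stotototo => Stototototo => oBotototototo => oiSotototototo => oiZwotototototo => oioZwotototototo => oioowotototototo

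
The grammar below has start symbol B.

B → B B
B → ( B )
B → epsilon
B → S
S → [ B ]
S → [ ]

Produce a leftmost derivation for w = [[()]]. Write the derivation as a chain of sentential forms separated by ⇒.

B ⇒ S ⇒ [B] ⇒ [S] ⇒ [[B]] ⇒ [[BB]] ⇒ [[BBB]] ⇒ [[(B)BB]] ⇒ [[()BB]] ⇒ [[()B]] ⇒ [[()]]

B ⇒ S   [B → S]
S ⇒ [B]   [S → [ B ]]
[B] ⇒ [S]   [B → S]
[S] ⇒ [[B]]   [S → [ B ]]
[[B]] ⇒ [[BB]]   [B → B B]
[[BB]] ⇒ [[BBB]]   [B → B B]
[[BBB]] ⇒ [[(B)BB]]   [B → ( B )]
[[(B)BB]] ⇒ [[()BB]]   [B → epsilon]
[[()BB]] ⇒ [[()B]]   [B → epsilon]
[[()B]] ⇒ [[()]]   [B → epsilon]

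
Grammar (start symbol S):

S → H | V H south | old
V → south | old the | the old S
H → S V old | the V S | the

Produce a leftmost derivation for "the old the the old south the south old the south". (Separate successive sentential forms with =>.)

S => V H south => the old S H south => the old H H south => the old the V S H south => the old the the old S S H south => the old the the old V H south S H south => the old the the old south H south S H south => the old the the old south the south S H south => the old the the old south the south old H south => the old the the old south the south old the south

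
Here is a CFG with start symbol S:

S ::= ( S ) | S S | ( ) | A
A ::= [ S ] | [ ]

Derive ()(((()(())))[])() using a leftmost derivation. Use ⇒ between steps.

S ⇒ SS ⇒ ()S ⇒ ()SS ⇒ ()(S)S ⇒ ()(SS)S ⇒ ()((S)S)S ⇒ ()(((S))S)S ⇒ ()(((SS))S)S ⇒ ()(((()S))S)S ⇒ ()(((()(S)))S)S ⇒ ()(((()(())))S)S ⇒ ()(((()(())))A)S ⇒ ()(((()(())))[])S ⇒ ()(((()(())))[])()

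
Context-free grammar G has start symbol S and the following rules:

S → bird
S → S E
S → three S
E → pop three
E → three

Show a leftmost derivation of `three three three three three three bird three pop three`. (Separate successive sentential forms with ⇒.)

S ⇒ S E ⇒ three S E ⇒ three three S E ⇒ three three three S E ⇒ three three three S E E ⇒ three three three three S E E ⇒ three three three three three S E E ⇒ three three three three three three S E E ⇒ three three three three three three bird E E ⇒ three three three three three three bird three E ⇒ three three three three three three bird three pop three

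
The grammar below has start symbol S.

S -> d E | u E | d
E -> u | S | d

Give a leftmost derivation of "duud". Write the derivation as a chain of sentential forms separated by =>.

S => dE => dS => duE => duS => duuE => duuS => duud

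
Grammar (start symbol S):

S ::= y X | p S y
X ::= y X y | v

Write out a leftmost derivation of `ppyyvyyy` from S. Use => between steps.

S => pSy => ppSyy => ppyXyy => ppyyXyyy => ppyyvyyy

S => pSy   [S ::= p S y]
pSy => ppSyy   [S ::= p S y]
ppSyy => ppyXyy   [S ::= y X]
ppyXyy => ppyyXyyy   [X ::= y X y]
ppyyXyyy => ppyyvyyy   [X ::= v]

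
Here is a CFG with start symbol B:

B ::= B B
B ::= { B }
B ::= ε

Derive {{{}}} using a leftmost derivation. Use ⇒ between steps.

B ⇒ BB   [B ::= B B]
BB ⇒ {B}B   [B ::= { B }]
{B}B ⇒ {BB}B   [B ::= B B]
{BB}B ⇒ {BBB}B   [B ::= B B]
{BBB}B ⇒ {{B}BB}B   [B ::= { B }]
{{B}BB}B ⇒ {{BB}BB}B   [B ::= B B]
{{BB}BB}B ⇒ {{{B}B}BB}B   [B ::= { B }]
{{{B}B}BB}B ⇒ {{{}B}BB}B   [B ::= ε]
{{{}B}BB}B ⇒ {{{}}BB}B   [B ::= ε]
{{{}}BB}B ⇒ {{{}}B}B   [B ::= ε]
{{{}}B}B ⇒ {{{}}}B   [B ::= ε]
{{{}}}B ⇒ {{{}}}   [B ::= ε]

B ⇒ BB ⇒ {B}B ⇒ {BB}B ⇒ {BBB}B ⇒ {{B}BB}B ⇒ {{BB}BB}B ⇒ {{{B}B}BB}B ⇒ {{{}B}BB}B ⇒ {{{}}BB}B ⇒ {{{}}B}B ⇒ {{{}}}B ⇒ {{{}}}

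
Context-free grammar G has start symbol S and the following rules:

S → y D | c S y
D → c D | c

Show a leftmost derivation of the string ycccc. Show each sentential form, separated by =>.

S=>yD=>ycD=>yccD=>ycccD=>ycccc

S => yD   [S → y D]
yD => ycD   [D → c D]
ycD => yccD   [D → c D]
yccD => ycccD   [D → c D]
ycccD => ycccc   [D → c]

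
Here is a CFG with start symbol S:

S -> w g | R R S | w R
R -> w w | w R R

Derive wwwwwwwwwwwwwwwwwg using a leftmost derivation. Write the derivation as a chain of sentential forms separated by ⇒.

S ⇒ RRS ⇒ wRRRS ⇒ wwRRRRS ⇒ wwwRRRRRS ⇒ wwwwRRRRRRS ⇒ wwwwwwRRRRRS ⇒ wwwwwwwwRRRRS ⇒ wwwwwwwwwwRRRS ⇒ wwwwwwwwwwwwRRS ⇒ wwwwwwwwwwwwwwRS ⇒ wwwwwwwwwwwwwwwwS ⇒ wwwwwwwwwwwwwwwwwg

S ⇒ RRS   [S -> R R S]
RRS ⇒ wRRRS   [R -> w R R]
wRRRS ⇒ wwRRRRS   [R -> w R R]
wwRRRRS ⇒ wwwRRRRRS   [R -> w R R]
wwwRRRRRS ⇒ wwwwRRRRRRS   [R -> w R R]
wwwwRRRRRRS ⇒ wwwwwwRRRRRS   [R -> w w]
wwwwwwRRRRRS ⇒ wwwwwwwwRRRRS   [R -> w w]
wwwwwwwwRRRRS ⇒ wwwwwwwwwwRRRS   [R -> w w]
wwwwwwwwwwRRRS ⇒ wwwwwwwwwwwwRRS   [R -> w w]
wwwwwwwwwwwwRRS ⇒ wwwwwwwwwwwwwwRS   [R -> w w]
wwwwwwwwwwwwwwRS ⇒ wwwwwwwwwwwwwwwwS   [R -> w w]
wwwwwwwwwwwwwwwwS ⇒ wwwwwwwwwwwwwwwwwg   [S -> w g]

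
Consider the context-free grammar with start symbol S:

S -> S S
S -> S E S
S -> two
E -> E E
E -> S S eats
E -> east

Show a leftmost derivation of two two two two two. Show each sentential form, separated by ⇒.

S ⇒ S S ⇒ S S S ⇒ S S S S ⇒ S S S S S ⇒ two S S S S ⇒ two two S S S ⇒ two two two S S ⇒ two two two two S ⇒ two two two two two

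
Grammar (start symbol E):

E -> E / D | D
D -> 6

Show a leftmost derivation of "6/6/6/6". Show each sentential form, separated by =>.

E => E/D   [E -> E / D]
E/D => E/D/D   [E -> E / D]
E/D/D => E/D/D/D   [E -> E / D]
E/D/D/D => D/D/D/D   [E -> D]
D/D/D/D => 6/D/D/D   [D -> 6]
6/D/D/D => 6/6/D/D   [D -> 6]
6/6/D/D => 6/6/6/D   [D -> 6]
6/6/6/D => 6/6/6/6   [D -> 6]

E => E/D => E/D/D => E/D/D/D => D/D/D/D => 6/D/D/D => 6/6/D/D => 6/6/6/D => 6/6/6/6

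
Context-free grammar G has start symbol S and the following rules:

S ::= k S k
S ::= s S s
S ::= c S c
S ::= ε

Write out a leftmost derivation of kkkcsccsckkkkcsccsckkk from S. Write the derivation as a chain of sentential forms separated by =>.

S=>kSk=>kkSkk=>kkkSkkk=>kkkcSckkk=>kkkcsSsckkk=>kkkcscScsckkk=>kkkcsccSccsckkk=>kkkcsccsSsccsckkk=>kkkcsccscScsccsckkk=>kkkcsccsckSkcsccsckkk=>kkkcsccsckkSkkcsccsckkk=>kkkcsccsckkkkcsccsckkk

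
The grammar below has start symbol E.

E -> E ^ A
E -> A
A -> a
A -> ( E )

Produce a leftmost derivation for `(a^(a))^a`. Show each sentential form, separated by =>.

E => E^A => A^A => (E)^A => (E^A)^A => (A^A)^A => (a^A)^A => (a^(E))^A => (a^(A))^A => (a^(a))^A => (a^(a))^a

E => E^A   [E -> E ^ A]
E^A => A^A   [E -> A]
A^A => (E)^A   [A -> ( E )]
(E)^A => (E^A)^A   [E -> E ^ A]
(E^A)^A => (A^A)^A   [E -> A]
(A^A)^A => (a^A)^A   [A -> a]
(a^A)^A => (a^(E))^A   [A -> ( E )]
(a^(E))^A => (a^(A))^A   [E -> A]
(a^(A))^A => (a^(a))^A   [A -> a]
(a^(a))^A => (a^(a))^a   [A -> a]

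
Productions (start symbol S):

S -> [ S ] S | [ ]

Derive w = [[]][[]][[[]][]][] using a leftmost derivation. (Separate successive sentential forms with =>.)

S => [S]S => [[]]S => [[]][S]S => [[]][[]]S => [[]][[]][S]S => [[]][[]][[S]S]S => [[]][[]][[[]]S]S => [[]][[]][[[]][]]S => [[]][[]][[[]][]][]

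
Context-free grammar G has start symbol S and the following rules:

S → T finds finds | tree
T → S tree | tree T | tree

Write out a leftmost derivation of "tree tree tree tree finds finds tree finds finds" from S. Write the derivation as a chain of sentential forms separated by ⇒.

S ⇒ T finds finds ⇒ tree T finds finds ⇒ tree S tree finds finds ⇒ tree T finds finds tree finds finds ⇒ tree tree T finds finds tree finds finds ⇒ tree tree S tree finds finds tree finds finds ⇒ tree tree tree tree finds finds tree finds finds

S ⇒ T finds finds   [S → T finds finds]
T finds finds ⇒ tree T finds finds   [T → tree T]
tree T finds finds ⇒ tree S tree finds finds   [T → S tree]
tree S tree finds finds ⇒ tree T finds finds tree finds finds   [S → T finds finds]
tree T finds finds tree finds finds ⇒ tree tree T finds finds tree finds finds   [T → tree T]
tree tree T finds finds tree finds finds ⇒ tree tree S tree finds finds tree finds finds   [T → S tree]
tree tree S tree finds finds tree finds finds ⇒ tree tree tree tree finds finds tree finds finds   [S → tree]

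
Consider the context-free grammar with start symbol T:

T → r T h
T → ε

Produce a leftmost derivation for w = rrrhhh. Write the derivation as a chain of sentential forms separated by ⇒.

T⇒rTh⇒rrThh⇒rrrThhh⇒rrrhhh

T ⇒ rTh   [T → r T h]
rTh ⇒ rrThh   [T → r T h]
rrThh ⇒ rrrThhh   [T → r T h]
rrrThhh ⇒ rrrhhh   [T → ε]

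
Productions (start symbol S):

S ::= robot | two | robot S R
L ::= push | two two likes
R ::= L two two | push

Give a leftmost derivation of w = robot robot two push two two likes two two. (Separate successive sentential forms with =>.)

S => robot S R   [S ::= robot S R]
robot S R => robot robot S R R   [S ::= robot S R]
robot robot S R R => robot robot two R R   [S ::= two]
robot robot two R R => robot robot two push R   [R ::= push]
robot robot two push R => robot robot two push L two two   [R ::= L two two]
robot robot two push L two two => robot robot two push two two likes two two   [L ::= two two likes]

S => robot S R => robot robot S R R => robot robot two R R => robot robot two push R => robot robot two push L two two => robot robot two push two two likes two two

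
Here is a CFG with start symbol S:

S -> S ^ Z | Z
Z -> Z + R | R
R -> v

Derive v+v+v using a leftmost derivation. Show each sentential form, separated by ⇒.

S ⇒ Z   [S -> Z]
Z ⇒ Z+R   [Z -> Z + R]
Z+R ⇒ Z+R+R   [Z -> Z + R]
Z+R+R ⇒ R+R+R   [Z -> R]
R+R+R ⇒ v+R+R   [R -> v]
v+R+R ⇒ v+v+R   [R -> v]
v+v+R ⇒ v+v+v   [R -> v]

S ⇒ Z ⇒ Z+R ⇒ Z+R+R ⇒ R+R+R ⇒ v+R+R ⇒ v+v+R ⇒ v+v+v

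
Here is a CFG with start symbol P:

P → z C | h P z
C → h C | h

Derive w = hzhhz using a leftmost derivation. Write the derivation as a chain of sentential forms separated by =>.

P => hPz => hzCz => hzhCz => hzhhz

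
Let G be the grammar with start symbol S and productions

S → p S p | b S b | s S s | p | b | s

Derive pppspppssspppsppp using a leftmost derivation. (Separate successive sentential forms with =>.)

S=>pSp=>ppSpp=>pppSppp=>pppsSsppp=>pppspSpsppp=>pppsppSppsppp=>pppspppSpppsppp=>pppspppsSspppsppp=>pppspppssspppsppp

S => pSp   [S → p S p]
pSp => ppSpp   [S → p S p]
ppSpp => pppSppp   [S → p S p]
pppSppp => pppsSsppp   [S → s S s]
pppsSsppp => pppspSpsppp   [S → p S p]
pppspSpsppp => pppsppSppsppp   [S → p S p]
pppsppSppsppp => pppspppSpppsppp   [S → p S p]
pppspppSpppsppp => pppspppsSspppsppp   [S → s S s]
pppspppsSspppsppp => pppspppssspppsppp   [S → s]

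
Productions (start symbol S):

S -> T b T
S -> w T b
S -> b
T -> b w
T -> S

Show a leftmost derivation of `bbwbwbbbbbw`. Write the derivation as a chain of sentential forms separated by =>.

S=>TbT=>SbT=>TbTbT=>SbTbT=>bbTbT=>bbSbT=>bbTbTbT=>bbSbTbT=>bbwTbbTbT=>bbwbwbbTbT=>bbwbwbbSbT=>bbwbwbbbbT=>bbwbwbbbbbw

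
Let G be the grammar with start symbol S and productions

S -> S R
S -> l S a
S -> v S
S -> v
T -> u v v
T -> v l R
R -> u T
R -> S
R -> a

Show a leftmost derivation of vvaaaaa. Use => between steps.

S => SR => SRR => SRRR => vRRR => vSRR => vSRRR => vSRRRR => vSRRRRR => vvRRRRR => vvaRRRR => vvaaRRR => vvaaaRR => vvaaaaR => vvaaaaa

S => SR   [S -> S R]
SR => SRR   [S -> S R]
SRR => SRRR   [S -> S R]
SRRR => vRRR   [S -> v]
vRRR => vSRR   [R -> S]
vSRR => vSRRR   [S -> S R]
vSRRR => vSRRRR   [S -> S R]
vSRRRR => vSRRRRR   [S -> S R]
vSRRRRR => vvRRRRR   [S -> v]
vvRRRRR => vvaRRRR   [R -> a]
vvaRRRR => vvaaRRR   [R -> a]
vvaaRRR => vvaaaRR   [R -> a]
vvaaaRR => vvaaaaR   [R -> a]
vvaaaaR => vvaaaaa   [R -> a]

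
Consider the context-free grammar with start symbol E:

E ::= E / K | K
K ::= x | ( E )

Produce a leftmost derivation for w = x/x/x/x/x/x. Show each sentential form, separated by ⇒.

E ⇒ E/K   [E ::= E / K]
E/K ⇒ E/K/K   [E ::= E / K]
E/K/K ⇒ E/K/K/K   [E ::= E / K]
E/K/K/K ⇒ E/K/K/K/K   [E ::= E / K]
E/K/K/K/K ⇒ E/K/K/K/K/K   [E ::= E / K]
E/K/K/K/K/K ⇒ K/K/K/K/K/K   [E ::= K]
K/K/K/K/K/K ⇒ x/K/K/K/K/K   [K ::= x]
x/K/K/K/K/K ⇒ x/x/K/K/K/K   [K ::= x]
x/x/K/K/K/K ⇒ x/x/x/K/K/K   [K ::= x]
x/x/x/K/K/K ⇒ x/x/x/x/K/K   [K ::= x]
x/x/x/x/K/K ⇒ x/x/x/x/x/K   [K ::= x]
x/x/x/x/x/K ⇒ x/x/x/x/x/x   [K ::= x]

E ⇒ E/K ⇒ E/K/K ⇒ E/K/K/K ⇒ E/K/K/K/K ⇒ E/K/K/K/K/K ⇒ K/K/K/K/K/K ⇒ x/K/K/K/K/K ⇒ x/x/K/K/K/K ⇒ x/x/x/K/K/K ⇒ x/x/x/x/K/K ⇒ x/x/x/x/x/K ⇒ x/x/x/x/x/x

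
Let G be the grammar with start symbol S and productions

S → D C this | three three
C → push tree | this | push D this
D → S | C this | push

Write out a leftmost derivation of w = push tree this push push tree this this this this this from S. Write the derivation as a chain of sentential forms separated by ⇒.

S ⇒ D C this ⇒ S C this ⇒ D C this C this ⇒ C this C this C this ⇒ push tree this C this C this ⇒ push tree this push D this this C this ⇒ push tree this push C this this this C this ⇒ push tree this push push tree this this this C this ⇒ push tree this push push tree this this this this this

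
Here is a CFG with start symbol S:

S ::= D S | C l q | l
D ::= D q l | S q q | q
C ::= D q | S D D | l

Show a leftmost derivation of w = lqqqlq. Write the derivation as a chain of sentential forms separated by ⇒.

S⇒Clq⇒Dqlq⇒Sqqqlq⇒lqqqlq

S ⇒ Clq   [S ::= C l q]
Clq ⇒ Dqlq   [C ::= D q]
Dqlq ⇒ Sqqqlq   [D ::= S q q]
Sqqqlq ⇒ lqqqlq   [S ::= l]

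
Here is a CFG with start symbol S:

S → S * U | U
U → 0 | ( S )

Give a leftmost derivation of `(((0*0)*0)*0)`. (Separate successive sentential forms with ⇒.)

S⇒U⇒(S)⇒(S*U)⇒(U*U)⇒((S)*U)⇒((S*U)*U)⇒((U*U)*U)⇒(((S)*U)*U)⇒(((S*U)*U)*U)⇒(((U*U)*U)*U)⇒(((0*U)*U)*U)⇒(((0*0)*U)*U)⇒(((0*0)*0)*U)⇒(((0*0)*0)*0)

S ⇒ U   [S → U]
U ⇒ (S)   [U → ( S )]
(S) ⇒ (S*U)   [S → S * U]
(S*U) ⇒ (U*U)   [S → U]
(U*U) ⇒ ((S)*U)   [U → ( S )]
((S)*U) ⇒ ((S*U)*U)   [S → S * U]
((S*U)*U) ⇒ ((U*U)*U)   [S → U]
((U*U)*U) ⇒ (((S)*U)*U)   [U → ( S )]
(((S)*U)*U) ⇒ (((S*U)*U)*U)   [S → S * U]
(((S*U)*U)*U) ⇒ (((U*U)*U)*U)   [S → U]
(((U*U)*U)*U) ⇒ (((0*U)*U)*U)   [U → 0]
(((0*U)*U)*U) ⇒ (((0*0)*U)*U)   [U → 0]
(((0*0)*U)*U) ⇒ (((0*0)*0)*U)   [U → 0]
(((0*0)*0)*U) ⇒ (((0*0)*0)*0)   [U → 0]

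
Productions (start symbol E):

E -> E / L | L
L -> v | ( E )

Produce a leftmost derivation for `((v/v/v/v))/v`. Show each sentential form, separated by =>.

E => E/L => L/L => (E)/L => (L)/L => ((E))/L => ((E/L))/L => ((E/L/L))/L => ((E/L/L/L))/L => ((L/L/L/L))/L => ((v/L/L/L))/L => ((v/v/L/L))/L => ((v/v/v/L))/L => ((v/v/v/v))/L => ((v/v/v/v))/v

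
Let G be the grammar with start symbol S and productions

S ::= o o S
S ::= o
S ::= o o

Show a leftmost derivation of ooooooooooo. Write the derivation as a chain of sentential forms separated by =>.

S => ooS => ooooS => ooooooS => ooooooooS => ooooooooooS => ooooooooooo

S => ooS   [S ::= o o S]
ooS => ooooS   [S ::= o o S]
ooooS => ooooooS   [S ::= o o S]
ooooooS => ooooooooS   [S ::= o o S]
ooooooooS => ooooooooooS   [S ::= o o S]
ooooooooooS => ooooooooooo   [S ::= o]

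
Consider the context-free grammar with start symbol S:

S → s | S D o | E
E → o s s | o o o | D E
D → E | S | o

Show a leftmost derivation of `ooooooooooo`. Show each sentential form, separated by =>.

S => SDo => SDoDo => SDoDoDo => SDoDoDoDo => EDoDoDoDo => oooDoDoDoDo => oooooDoDoDo => oooooooDoDo => oooooooooDo => ooooooooooo

S => SDo   [S → S D o]
SDo => SDoDo   [S → S D o]
SDoDo => SDoDoDo   [S → S D o]
SDoDoDo => SDoDoDoDo   [S → S D o]
SDoDoDoDo => EDoDoDoDo   [S → E]
EDoDoDoDo => oooDoDoDoDo   [E → o o o]
oooDoDoDoDo => oooooDoDoDo   [D → o]
oooooDoDoDo => oooooooDoDo   [D → o]
oooooooDoDo => oooooooooDo   [D → o]
oooooooooDo => ooooooooooo   [D → o]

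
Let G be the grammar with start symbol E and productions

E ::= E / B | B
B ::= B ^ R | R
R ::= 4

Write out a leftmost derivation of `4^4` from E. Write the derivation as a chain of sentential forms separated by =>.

E => B   [E ::= B]
B => B^R   [B ::= B ^ R]
B^R => R^R   [B ::= R]
R^R => 4^R   [R ::= 4]
4^R => 4^4   [R ::= 4]

E => B => B^R => R^R => 4^R => 4^4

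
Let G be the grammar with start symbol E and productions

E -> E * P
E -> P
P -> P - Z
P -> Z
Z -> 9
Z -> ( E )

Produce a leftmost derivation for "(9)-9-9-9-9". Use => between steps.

E => P => P-Z => P-Z-Z => P-Z-Z-Z => P-Z-Z-Z-Z => Z-Z-Z-Z-Z => (E)-Z-Z-Z-Z => (P)-Z-Z-Z-Z => (Z)-Z-Z-Z-Z => (9)-Z-Z-Z-Z => (9)-9-Z-Z-Z => (9)-9-9-Z-Z => (9)-9-9-9-Z => (9)-9-9-9-9

E => P   [E -> P]
P => P-Z   [P -> P - Z]
P-Z => P-Z-Z   [P -> P - Z]
P-Z-Z => P-Z-Z-Z   [P -> P - Z]
P-Z-Z-Z => P-Z-Z-Z-Z   [P -> P - Z]
P-Z-Z-Z-Z => Z-Z-Z-Z-Z   [P -> Z]
Z-Z-Z-Z-Z => (E)-Z-Z-Z-Z   [Z -> ( E )]
(E)-Z-Z-Z-Z => (P)-Z-Z-Z-Z   [E -> P]
(P)-Z-Z-Z-Z => (Z)-Z-Z-Z-Z   [P -> Z]
(Z)-Z-Z-Z-Z => (9)-Z-Z-Z-Z   [Z -> 9]
(9)-Z-Z-Z-Z => (9)-9-Z-Z-Z   [Z -> 9]
(9)-9-Z-Z-Z => (9)-9-9-Z-Z   [Z -> 9]
(9)-9-9-Z-Z => (9)-9-9-9-Z   [Z -> 9]
(9)-9-9-9-Z => (9)-9-9-9-9   [Z -> 9]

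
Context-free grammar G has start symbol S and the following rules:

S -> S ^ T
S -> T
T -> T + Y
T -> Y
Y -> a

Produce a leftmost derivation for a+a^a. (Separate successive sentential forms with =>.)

S => S^T => T^T => T+Y^T => Y+Y^T => a+Y^T => a+a^T => a+a^Y => a+a^a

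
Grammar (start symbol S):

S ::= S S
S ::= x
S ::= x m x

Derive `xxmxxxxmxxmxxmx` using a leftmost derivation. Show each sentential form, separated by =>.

S => SS => SSS => xSS => xSSS => xxmxSS => xxmxSSS => xxmxxSS => xxmxxSSS => xxmxxSSSS => xxmxxxSSS => xxmxxxxmxSS => xxmxxxxmxxmxS => xxmxxxxmxxmxxmx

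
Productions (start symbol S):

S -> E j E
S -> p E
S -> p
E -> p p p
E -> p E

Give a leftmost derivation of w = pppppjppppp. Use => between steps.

S=>EjE=>pEjE=>ppEjE=>pppppjE=>pppppjpE=>pppppjppE=>pppppjppppp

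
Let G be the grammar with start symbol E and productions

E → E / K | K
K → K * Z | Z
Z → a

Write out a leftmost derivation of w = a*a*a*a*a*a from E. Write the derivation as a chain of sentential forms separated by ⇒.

E⇒K⇒K*Z⇒K*Z*Z⇒K*Z*Z*Z⇒K*Z*Z*Z*Z⇒K*Z*Z*Z*Z*Z⇒Z*Z*Z*Z*Z*Z⇒a*Z*Z*Z*Z*Z⇒a*a*Z*Z*Z*Z⇒a*a*a*Z*Z*Z⇒a*a*a*a*Z*Z⇒a*a*a*a*a*Z⇒a*a*a*a*a*a

E ⇒ K   [E → K]
K ⇒ K*Z   [K → K * Z]
K*Z ⇒ K*Z*Z   [K → K * Z]
K*Z*Z ⇒ K*Z*Z*Z   [K → K * Z]
K*Z*Z*Z ⇒ K*Z*Z*Z*Z   [K → K * Z]
K*Z*Z*Z*Z ⇒ K*Z*Z*Z*Z*Z   [K → K * Z]
K*Z*Z*Z*Z*Z ⇒ Z*Z*Z*Z*Z*Z   [K → Z]
Z*Z*Z*Z*Z*Z ⇒ a*Z*Z*Z*Z*Z   [Z → a]
a*Z*Z*Z*Z*Z ⇒ a*a*Z*Z*Z*Z   [Z → a]
a*a*Z*Z*Z*Z ⇒ a*a*a*Z*Z*Z   [Z → a]
a*a*a*Z*Z*Z ⇒ a*a*a*a*Z*Z   [Z → a]
a*a*a*a*Z*Z ⇒ a*a*a*a*a*Z   [Z → a]
a*a*a*a*a*Z ⇒ a*a*a*a*a*a   [Z → a]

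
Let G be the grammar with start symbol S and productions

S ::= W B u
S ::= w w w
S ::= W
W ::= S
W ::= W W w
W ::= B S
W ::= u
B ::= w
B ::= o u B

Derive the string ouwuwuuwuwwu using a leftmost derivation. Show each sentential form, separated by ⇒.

S⇒WBu⇒WWwBu⇒WWwWwBu⇒SWwWwBu⇒WBuWwWwBu⇒BSBuWwWwBu⇒ouBSBuWwWwBu⇒ouwSBuWwWwBu⇒ouwWBuWwWwBu⇒ouwuBuWwWwBu⇒ouwuwuWwWwBu⇒ouwuwuuwWwBu⇒ouwuwuuwuwBu⇒ouwuwuuwuwwu

S ⇒ WBu   [S ::= W B u]
WBu ⇒ WWwBu   [W ::= W W w]
WWwBu ⇒ WWwWwBu   [W ::= W W w]
WWwWwBu ⇒ SWwWwBu   [W ::= S]
SWwWwBu ⇒ WBuWwWwBu   [S ::= W B u]
WBuWwWwBu ⇒ BSBuWwWwBu   [W ::= B S]
BSBuWwWwBu ⇒ ouBSBuWwWwBu   [B ::= o u B]
ouBSBuWwWwBu ⇒ ouwSBuWwWwBu   [B ::= w]
ouwSBuWwWwBu ⇒ ouwWBuWwWwBu   [S ::= W]
ouwWBuWwWwBu ⇒ ouwuBuWwWwBu   [W ::= u]
ouwuBuWwWwBu ⇒ ouwuwuWwWwBu   [B ::= w]
ouwuwuWwWwBu ⇒ ouwuwuuwWwBu   [W ::= u]
ouwuwuuwWwBu ⇒ ouwuwuuwuwBu   [W ::= u]
ouwuwuuwuwBu ⇒ ouwuwuuwuwwu   [B ::= w]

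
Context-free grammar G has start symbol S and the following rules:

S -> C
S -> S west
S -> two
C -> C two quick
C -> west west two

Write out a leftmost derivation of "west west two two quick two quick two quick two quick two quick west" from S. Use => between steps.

S => S west => C west => C two quick west => C two quick two quick west => C two quick two quick two quick west => C two quick two quick two quick two quick west => C two quick two quick two quick two quick two quick west => west west two two quick two quick two quick two quick two quick west

S => S west   [S -> S west]
S west => C west   [S -> C]
C west => C two quick west   [C -> C two quick]
C two quick west => C two quick two quick west   [C -> C two quick]
C two quick two quick west => C two quick two quick two quick west   [C -> C two quick]
C two quick two quick two quick west => C two quick two quick two quick two quick west   [C -> C two quick]
C two quick two quick two quick two quick west => C two quick two quick two quick two quick two quick west   [C -> C two quick]
C two quick two quick two quick two quick two quick west => west west two two quick two quick two quick two quick two quick west   [C -> west west two]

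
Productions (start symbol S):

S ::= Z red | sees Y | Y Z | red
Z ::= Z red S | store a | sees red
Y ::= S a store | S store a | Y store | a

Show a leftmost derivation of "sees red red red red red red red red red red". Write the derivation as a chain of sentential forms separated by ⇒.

S ⇒ Z red ⇒ Z red S red ⇒ Z red S red S red ⇒ Z red S red S red S red ⇒ Z red S red S red S red S red ⇒ sees red red S red S red S red S red ⇒ sees red red red red S red S red S red ⇒ sees red red red red red red S red S red ⇒ sees red red red red red red red red S red ⇒ sees red red red red red red red red red red

S ⇒ Z red   [S ::= Z red]
Z red ⇒ Z red S red   [Z ::= Z red S]
Z red S red ⇒ Z red S red S red   [Z ::= Z red S]
Z red S red S red ⇒ Z red S red S red S red   [Z ::= Z red S]
Z red S red S red S red ⇒ Z red S red S red S red S red   [Z ::= Z red S]
Z red S red S red S red S red ⇒ sees red red S red S red S red S red   [Z ::= sees red]
sees red red S red S red S red S red ⇒ sees red red red red S red S red S red   [S ::= red]
sees red red red red S red S red S red ⇒ sees red red red red red red S red S red   [S ::= red]
sees red red red red red red S red S red ⇒ sees red red red red red red red red S red   [S ::= red]
sees red red red red red red red red S red ⇒ sees red red red red red red red red red red   [S ::= red]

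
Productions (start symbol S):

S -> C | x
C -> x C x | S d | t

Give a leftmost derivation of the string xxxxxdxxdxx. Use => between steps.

S => C   [S -> C]
C => xCx   [C -> x C x]
xCx => xxCxx   [C -> x C x]
xxCxx => xxSdxx   [C -> S d]
xxSdxx => xxCdxx   [S -> C]
xxCdxx => xxxCxdxx   [C -> x C x]
xxxCxdxx => xxxxCxxdxx   [C -> x C x]
xxxxCxxdxx => xxxxSdxxdxx   [C -> S d]
xxxxSdxxdxx => xxxxxdxxdxx   [S -> x]

S => C => xCx => xxCxx => xxSdxx => xxCdxx => xxxCxdxx => xxxxCxxdxx => xxxxSdxxdxx => xxxxxdxxdxx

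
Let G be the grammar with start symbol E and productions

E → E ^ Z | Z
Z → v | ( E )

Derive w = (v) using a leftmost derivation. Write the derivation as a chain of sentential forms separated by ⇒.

E ⇒ Z ⇒ (E) ⇒ (Z) ⇒ (v)

E ⇒ Z   [E → Z]
Z ⇒ (E)   [Z → ( E )]
(E) ⇒ (Z)   [E → Z]
(Z) ⇒ (v)   [Z → v]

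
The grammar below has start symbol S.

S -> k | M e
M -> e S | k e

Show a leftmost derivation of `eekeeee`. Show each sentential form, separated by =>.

S => Me => eSe => eMee => eeSee => eeMeee => eekeeee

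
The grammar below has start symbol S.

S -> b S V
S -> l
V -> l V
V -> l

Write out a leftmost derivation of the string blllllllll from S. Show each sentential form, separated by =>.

S => bSV => blV => bllV => blllV => bllllV => blllllV => bllllllV => blllllllV => bllllllllV => blllllllll

S => bSV   [S -> b S V]
bSV => blV   [S -> l]
blV => bllV   [V -> l V]
bllV => blllV   [V -> l V]
blllV => bllllV   [V -> l V]
bllllV => blllllV   [V -> l V]
blllllV => bllllllV   [V -> l V]
bllllllV => blllllllV   [V -> l V]
blllllllV => bllllllllV   [V -> l V]
bllllllllV => blllllllll   [V -> l]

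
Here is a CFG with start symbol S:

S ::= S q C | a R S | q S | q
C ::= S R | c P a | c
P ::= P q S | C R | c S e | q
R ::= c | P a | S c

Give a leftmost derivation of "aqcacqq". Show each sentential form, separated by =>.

S => aRS => aScS => aqcS => aqcaRS => aqcacS => aqcacqS => aqcacqq

S => aRS   [S ::= a R S]
aRS => aScS   [R ::= S c]
aScS => aqcS   [S ::= q]
aqcS => aqcaRS   [S ::= a R S]
aqcaRS => aqcacS   [R ::= c]
aqcacS => aqcacqS   [S ::= q S]
aqcacqS => aqcacqq   [S ::= q]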